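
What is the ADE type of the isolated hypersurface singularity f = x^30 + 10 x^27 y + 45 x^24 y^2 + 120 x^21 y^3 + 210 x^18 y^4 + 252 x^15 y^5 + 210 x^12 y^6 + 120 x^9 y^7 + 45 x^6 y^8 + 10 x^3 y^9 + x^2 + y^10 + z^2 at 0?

The Hessian of f at 0 has rank 2. Corank 1: A-series; mu = 9 gives A_9.

A9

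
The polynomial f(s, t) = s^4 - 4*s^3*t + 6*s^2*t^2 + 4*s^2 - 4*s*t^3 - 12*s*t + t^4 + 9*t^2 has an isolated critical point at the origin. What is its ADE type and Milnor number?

Type A_3, Milnor number mu = 3.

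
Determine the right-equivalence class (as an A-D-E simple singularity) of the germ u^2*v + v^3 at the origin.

D_4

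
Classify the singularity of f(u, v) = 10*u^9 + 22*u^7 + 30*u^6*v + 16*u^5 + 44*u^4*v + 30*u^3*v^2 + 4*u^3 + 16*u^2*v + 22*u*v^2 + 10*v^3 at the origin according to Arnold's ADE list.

D_4

The Hessian of f at 0 has rank 0. Corank 2; j^3 = 2*(u + v)*(2*u^2 + 6*u*v + 5*v^2) splits into three distinct lines over C (the quadratic factor has nonzero discriminant), so D_4.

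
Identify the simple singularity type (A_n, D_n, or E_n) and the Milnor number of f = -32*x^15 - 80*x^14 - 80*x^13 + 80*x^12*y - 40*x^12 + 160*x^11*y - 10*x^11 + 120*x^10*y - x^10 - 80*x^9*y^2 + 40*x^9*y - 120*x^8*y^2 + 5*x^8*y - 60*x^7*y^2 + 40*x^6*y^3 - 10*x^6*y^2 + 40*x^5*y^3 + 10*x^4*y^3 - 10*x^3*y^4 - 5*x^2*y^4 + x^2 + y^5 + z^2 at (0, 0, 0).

Type A4, Milnor number mu = 4.

The Hessian of f at 0 is [[2, 0, 0], [0, 0, 0], [0, 0, 2]] with rank 2, so corank 1. A Groebner basis of the Jacobian ideal J(f) in C{x,y,z} is {y^4, x, z}; counting standard monomials gives mu = 4. Corank 1: A-series; mu = 4 gives A_4.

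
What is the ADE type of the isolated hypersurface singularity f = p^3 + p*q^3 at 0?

The Hessian of f at 0 has rank 0. Corank 2; j^3 = p^3 is a perfect cube, so E-series; the 4-jet and mu = 7 give E_7.

E_7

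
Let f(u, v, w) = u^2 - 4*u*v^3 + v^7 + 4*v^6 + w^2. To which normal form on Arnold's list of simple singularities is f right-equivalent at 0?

The Hessian of f at 0 has rank 2. Corank 1: A-series; mu = 6 gives A_6.

A_6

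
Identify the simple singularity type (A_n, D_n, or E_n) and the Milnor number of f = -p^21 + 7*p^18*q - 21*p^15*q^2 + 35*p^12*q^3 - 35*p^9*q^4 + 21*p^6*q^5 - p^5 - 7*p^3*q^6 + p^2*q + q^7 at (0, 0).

Type D8, Milnor number mu = 8.

The Hessian of f at 0 has rank 0. Corank 2; j^3 = p^2*q has shape L^2 M (L != M), so D-series; mu = 8 gives D_8.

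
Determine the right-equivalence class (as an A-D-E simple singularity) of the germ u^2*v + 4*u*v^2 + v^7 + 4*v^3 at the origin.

The Hessian of f at 0 is [[0, 0], [0, 0]] with rank 0, so corank 2. A Groebner basis of the Jacobian ideal J(f) in C{u,v} is {u^2/7 + v^6 - 4*v^2/7, u^3 + 8*v^3, u*v + 2*v^2}; counting standard monomials gives mu = 8. Corank 2; j^3 = v*(u + 2*v)^2 has shape L^2 M (L != M), so D-series; mu = 8 gives D_8.

D_8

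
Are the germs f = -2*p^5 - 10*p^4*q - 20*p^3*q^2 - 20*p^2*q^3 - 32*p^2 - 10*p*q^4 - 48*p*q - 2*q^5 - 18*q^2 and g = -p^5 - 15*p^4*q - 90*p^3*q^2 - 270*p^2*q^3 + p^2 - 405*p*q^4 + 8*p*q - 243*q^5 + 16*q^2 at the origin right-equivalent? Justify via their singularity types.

The Hessian of f at 0 has rank 1. Corank 1: A-series; mu = 4 gives A_4. The Hessian of g at 0 has rank 1. Corank 1: A-series; mu = 4 gives A_4. Both have type A_4, hence right-equivalent.

Yes.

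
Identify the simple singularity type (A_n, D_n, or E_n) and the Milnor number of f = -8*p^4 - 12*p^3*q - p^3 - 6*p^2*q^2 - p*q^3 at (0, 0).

Type E_{7}, Milnor number mu = 7.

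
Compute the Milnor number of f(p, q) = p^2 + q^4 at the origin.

The Hessian of f at 0 is [[2, 0], [0, 0]] with rank 1, so corank 1. A Groebner basis of the Jacobian ideal J(f) in C{p,q} is {q^3, p}; counting standard monomials gives mu = 3. Corank 1: A-series; mu = 3 gives A_3.

3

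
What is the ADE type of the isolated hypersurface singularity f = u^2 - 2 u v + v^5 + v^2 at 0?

The Hessian of f at 0 is [[2, -2], [-2, 2]] with rank 1, so corank 1. A Groebner basis of the Jacobian ideal J(f) in C{u,v} is {v^4, u - v}; counting standard monomials gives mu = 4. Corank 1: A-series; mu = 4 gives A_4.

A4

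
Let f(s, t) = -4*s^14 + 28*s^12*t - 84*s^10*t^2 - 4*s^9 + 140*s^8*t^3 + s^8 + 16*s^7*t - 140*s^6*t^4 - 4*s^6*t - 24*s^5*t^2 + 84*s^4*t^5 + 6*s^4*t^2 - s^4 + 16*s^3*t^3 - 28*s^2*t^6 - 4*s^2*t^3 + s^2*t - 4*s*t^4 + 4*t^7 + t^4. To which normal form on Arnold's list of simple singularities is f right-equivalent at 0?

D5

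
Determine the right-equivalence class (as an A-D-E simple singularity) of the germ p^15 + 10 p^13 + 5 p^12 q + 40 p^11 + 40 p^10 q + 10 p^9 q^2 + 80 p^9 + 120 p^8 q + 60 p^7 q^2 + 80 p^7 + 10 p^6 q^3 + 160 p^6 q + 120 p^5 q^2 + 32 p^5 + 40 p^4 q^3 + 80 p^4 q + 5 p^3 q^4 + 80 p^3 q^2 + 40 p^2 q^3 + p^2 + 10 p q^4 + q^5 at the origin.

A4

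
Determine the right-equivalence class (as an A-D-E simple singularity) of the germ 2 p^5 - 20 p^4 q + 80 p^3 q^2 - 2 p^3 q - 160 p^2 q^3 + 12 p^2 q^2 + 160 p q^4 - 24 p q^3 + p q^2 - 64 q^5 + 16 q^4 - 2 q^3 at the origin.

D_{6}

The Hessian of f at 0 has rank 0. Corank 2; j^3 = q^2*(p - 2*q) has shape L^2 M (L != M), so D-series; mu = 6 gives D_6.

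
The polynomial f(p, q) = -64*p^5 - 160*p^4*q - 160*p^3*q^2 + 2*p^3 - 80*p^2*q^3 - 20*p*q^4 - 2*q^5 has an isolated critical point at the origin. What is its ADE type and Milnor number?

Type E_8, Milnor number mu = 8.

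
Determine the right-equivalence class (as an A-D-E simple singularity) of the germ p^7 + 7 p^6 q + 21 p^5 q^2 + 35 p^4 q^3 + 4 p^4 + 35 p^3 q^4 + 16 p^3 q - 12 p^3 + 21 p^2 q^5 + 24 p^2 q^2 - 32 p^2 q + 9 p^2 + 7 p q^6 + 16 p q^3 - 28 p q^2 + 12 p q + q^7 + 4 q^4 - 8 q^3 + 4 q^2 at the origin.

A_6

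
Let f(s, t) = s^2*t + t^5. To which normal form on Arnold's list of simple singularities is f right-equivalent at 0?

D6

The Hessian of f at 0 has rank 0. Corank 2; j^3 = s^2*t has shape L^2 M (L != M), so D-series; mu = 6 gives D_6.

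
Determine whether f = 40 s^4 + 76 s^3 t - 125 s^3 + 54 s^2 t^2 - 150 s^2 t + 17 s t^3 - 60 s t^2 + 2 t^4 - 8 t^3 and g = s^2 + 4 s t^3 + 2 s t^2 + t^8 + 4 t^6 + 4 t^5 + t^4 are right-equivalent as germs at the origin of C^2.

The Hessian of f at 0 has rank 0. Corank 2; j^3 = -(5*s + 2*t)^3 is a perfect cube, so E-series; the 4-jet and mu = 7 give E_7. The Hessian of g at 0 has rank 1. Corank 1: A-series; mu = 7 gives A_7. f is E_7 but g is A_7, hence not right-equivalent.

No.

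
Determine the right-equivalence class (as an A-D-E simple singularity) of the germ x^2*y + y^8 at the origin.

D9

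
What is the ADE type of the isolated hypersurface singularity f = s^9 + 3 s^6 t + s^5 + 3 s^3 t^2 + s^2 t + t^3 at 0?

D_{4}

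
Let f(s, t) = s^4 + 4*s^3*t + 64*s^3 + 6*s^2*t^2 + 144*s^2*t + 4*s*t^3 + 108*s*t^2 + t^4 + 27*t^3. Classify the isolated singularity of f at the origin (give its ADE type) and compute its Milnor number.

The Hessian of f at 0 is [[0, 0], [0, 0]] with rank 0, so corank 2. A Groebner basis of the Jacobian ideal J(f) in C{s,t} is {t^4, s*t^2 + 5*t^3/6, s^2 + 3*s*t/2 + 9*t^2/16}; counting standard monomials gives mu = 6. Corank 2; j^3 = (4*s + 3*t)^3 is a perfect cube, so E-series; the 4-jet and mu = 6 give E_6.

Type E_{6}, Milnor number mu = 6.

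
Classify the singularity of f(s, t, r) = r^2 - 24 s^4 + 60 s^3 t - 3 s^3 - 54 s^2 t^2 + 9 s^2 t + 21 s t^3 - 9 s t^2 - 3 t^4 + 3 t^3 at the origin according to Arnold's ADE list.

The Hessian of f at 0 is [[0, 0, 0], [0, 0, 0], [0, 0, 2]] with rank 1, so corank 2. A Groebner basis of the Jacobian ideal J(f) in C{s,t,r} is {3*s^2/4 - 3*s*t/2 + t^4 + t^3/4 + 3*t^2/4, s^3 + 9*s^2/4 - 9*s*t/2 - t^3/4 + 9*t^2/4, s^2*t + 7*s^2/4 - 7*s*t/2 - 5*t^3/12 + 7*t^2/4, s^2 + s*t^2 - 2*s*t - 2*t^3/3 + t^2, r}; counting standard monomials gives mu = 7. Corank 2; j^3 = -3*(s - t)^3 is a perfect cube, so E-series; the 4-jet and mu = 7 give E_7.

E_7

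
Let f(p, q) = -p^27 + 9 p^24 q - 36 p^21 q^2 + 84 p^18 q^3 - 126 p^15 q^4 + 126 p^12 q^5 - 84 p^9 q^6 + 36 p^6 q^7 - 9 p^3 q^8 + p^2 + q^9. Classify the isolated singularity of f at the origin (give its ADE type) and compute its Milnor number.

Type A_8, Milnor number mu = 8.

The Hessian of f at 0 is [[2, 0], [0, 0]] with rank 1, so corank 1. A Groebner basis of the Jacobian ideal J(f) in C{p,q} is {q^8, p}; counting standard monomials gives mu = 8. Corank 1: A-series; mu = 8 gives A_8.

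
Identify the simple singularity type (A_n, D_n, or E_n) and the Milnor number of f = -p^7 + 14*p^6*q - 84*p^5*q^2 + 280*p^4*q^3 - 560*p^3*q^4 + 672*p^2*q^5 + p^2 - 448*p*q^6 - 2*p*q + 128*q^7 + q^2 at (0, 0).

The Hessian of f at 0 has rank 1. Corank 1: A-series; mu = 6 gives A_6.

Type A6, Milnor number mu = 6.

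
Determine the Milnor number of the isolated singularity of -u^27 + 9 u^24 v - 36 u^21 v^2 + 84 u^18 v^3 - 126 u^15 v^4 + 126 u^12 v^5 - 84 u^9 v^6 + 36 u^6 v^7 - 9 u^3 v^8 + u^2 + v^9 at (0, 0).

8

The Hessian of f at 0 has rank 1. Corank 1: A-series; mu = 8 gives A_8.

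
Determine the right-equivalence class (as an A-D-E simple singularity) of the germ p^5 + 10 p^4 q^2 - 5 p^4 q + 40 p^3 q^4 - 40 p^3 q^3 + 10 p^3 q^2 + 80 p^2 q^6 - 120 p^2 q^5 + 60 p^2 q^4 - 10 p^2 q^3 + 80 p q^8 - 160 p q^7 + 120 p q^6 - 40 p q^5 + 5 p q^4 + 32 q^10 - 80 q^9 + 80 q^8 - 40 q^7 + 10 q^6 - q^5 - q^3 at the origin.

The Hessian of f at 0 has rank 0. Corank 2; j^3 = -q^3 is a perfect cube, so E-series; the 5-jet and mu = 8 give E_8.

E_{8}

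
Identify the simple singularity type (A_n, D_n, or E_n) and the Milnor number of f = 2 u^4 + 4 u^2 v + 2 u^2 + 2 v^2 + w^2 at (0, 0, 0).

The Hessian of f at 0 has rank 3. Corank 0: nondegenerate Morse point, so A_1.

Type A1, Milnor number mu = 1.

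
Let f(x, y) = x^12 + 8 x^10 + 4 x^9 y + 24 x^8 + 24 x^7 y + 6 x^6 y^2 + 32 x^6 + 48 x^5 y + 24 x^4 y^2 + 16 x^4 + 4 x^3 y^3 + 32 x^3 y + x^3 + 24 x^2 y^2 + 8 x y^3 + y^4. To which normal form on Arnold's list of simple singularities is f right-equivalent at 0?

E_{6}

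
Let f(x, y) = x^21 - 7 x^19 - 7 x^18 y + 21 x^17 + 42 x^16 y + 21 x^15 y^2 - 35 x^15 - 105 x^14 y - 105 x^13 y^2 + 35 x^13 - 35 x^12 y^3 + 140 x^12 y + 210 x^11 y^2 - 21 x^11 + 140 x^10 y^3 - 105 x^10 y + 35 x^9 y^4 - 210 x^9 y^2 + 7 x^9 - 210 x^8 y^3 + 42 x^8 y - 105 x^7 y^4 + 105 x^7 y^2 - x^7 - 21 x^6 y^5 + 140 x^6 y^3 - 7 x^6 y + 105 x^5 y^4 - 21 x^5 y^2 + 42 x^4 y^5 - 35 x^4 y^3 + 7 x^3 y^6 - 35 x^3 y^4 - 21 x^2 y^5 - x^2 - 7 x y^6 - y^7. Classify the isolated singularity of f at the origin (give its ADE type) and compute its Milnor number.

Type A6, Milnor number mu = 6.

The Hessian of f at 0 has rank 1. Corank 1: A-series; mu = 6 gives A_6.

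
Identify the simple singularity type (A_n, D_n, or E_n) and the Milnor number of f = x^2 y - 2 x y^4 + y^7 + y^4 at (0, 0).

The Hessian of f at 0 is [[0, 0], [0, 0]] with rank 0, so corank 2. A Groebner basis of the Jacobian ideal J(f) in C{x,y} is {x^3, x^2/4 + y^3, x*y}; counting standard monomials gives mu = 5. Corank 2; j^3 = x^2*y has shape L^2 M (L != M), so D-series; mu = 5 gives D_5.

Type D5, Milnor number mu = 5.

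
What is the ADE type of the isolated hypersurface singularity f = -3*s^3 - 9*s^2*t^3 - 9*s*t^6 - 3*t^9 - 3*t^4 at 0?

E_{6}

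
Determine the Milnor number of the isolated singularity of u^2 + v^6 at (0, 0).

5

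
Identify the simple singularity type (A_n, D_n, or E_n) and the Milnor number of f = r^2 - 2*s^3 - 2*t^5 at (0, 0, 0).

The Hessian of f at 0 has rank 1. Corank 2; j^3 = -2*s^3 is a perfect cube, so E-series; the 5-jet and mu = 8 give E_8.

Type E_8, Milnor number mu = 8.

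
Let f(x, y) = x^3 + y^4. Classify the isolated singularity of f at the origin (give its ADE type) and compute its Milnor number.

The Hessian of f at 0 has rank 0. Corank 2; j^3 = x^3 is a perfect cube, so E-series; the 4-jet and mu = 6 give E_6.

Type E_6, Milnor number mu = 6.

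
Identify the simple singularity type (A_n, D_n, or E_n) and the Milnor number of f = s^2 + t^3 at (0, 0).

The Hessian of f at 0 has rank 1. Corank 1: A-series; mu = 2 gives A_2.

Type A_2, Milnor number mu = 2.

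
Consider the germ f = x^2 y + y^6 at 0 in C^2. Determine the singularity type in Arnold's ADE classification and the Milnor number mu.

The Hessian of f at 0 has rank 0. Corank 2; j^3 = x^2*y has shape L^2 M (L != M), so D-series; mu = 7 gives D_7.

Type D7, Milnor number mu = 7.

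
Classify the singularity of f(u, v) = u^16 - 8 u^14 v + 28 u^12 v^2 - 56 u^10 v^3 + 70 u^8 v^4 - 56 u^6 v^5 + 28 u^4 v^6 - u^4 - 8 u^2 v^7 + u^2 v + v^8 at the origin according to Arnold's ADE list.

The Hessian of f at 0 has rank 0. Corank 2; j^3 = u^2*v has shape L^2 M (L != M), so D-series; mu = 9 gives D_9.

D_{9}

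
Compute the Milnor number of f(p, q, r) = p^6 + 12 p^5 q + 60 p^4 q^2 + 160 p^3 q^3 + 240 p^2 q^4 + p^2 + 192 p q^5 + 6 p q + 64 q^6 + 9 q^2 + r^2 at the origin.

5

The Hessian of f at 0 has rank 2. Corank 1: A-series; mu = 5 gives A_5.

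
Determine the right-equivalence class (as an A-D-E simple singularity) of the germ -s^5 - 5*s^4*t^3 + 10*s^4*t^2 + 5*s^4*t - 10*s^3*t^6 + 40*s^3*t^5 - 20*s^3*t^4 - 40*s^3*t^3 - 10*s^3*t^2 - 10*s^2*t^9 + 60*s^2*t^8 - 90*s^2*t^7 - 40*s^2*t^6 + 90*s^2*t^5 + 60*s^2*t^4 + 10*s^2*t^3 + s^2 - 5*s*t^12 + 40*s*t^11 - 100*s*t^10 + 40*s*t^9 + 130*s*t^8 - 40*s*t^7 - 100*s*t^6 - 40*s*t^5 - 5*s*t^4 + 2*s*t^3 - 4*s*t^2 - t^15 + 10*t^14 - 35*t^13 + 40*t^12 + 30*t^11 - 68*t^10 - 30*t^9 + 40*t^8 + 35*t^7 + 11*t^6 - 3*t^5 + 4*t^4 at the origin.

A4

The Hessian of f at 0 has rank 1. Corank 1: A-series; mu = 4 gives A_4.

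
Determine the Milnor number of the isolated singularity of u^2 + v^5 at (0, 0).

4

The Hessian of f at 0 has rank 1. Corank 1: A-series; mu = 4 gives A_4.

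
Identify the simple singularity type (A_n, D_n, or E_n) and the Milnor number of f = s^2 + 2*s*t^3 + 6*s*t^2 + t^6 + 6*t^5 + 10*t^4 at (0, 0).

Type A3, Milnor number mu = 3.

The Hessian of f at 0 has rank 1. Corank 1: A-series; mu = 3 gives A_3.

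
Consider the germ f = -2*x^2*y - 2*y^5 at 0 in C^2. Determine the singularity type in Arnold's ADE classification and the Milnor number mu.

The Hessian of f at 0 has rank 0. Corank 2; j^3 = -2*x^2*y has shape L^2 M (L != M), so D-series; mu = 6 gives D_6.

Type D_6, Milnor number mu = 6.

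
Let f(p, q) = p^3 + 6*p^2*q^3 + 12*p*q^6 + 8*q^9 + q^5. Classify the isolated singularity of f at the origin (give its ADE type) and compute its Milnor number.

The Hessian of f at 0 is [[0, 0], [0, 0]] with rank 0, so corank 2. A Groebner basis of the Jacobian ideal J(f) in C{p,q} is {p^2/4 + p*q^3, q^4, p^3, p^2*q}; counting standard monomials gives mu = 8. Corank 2; j^3 = p^3 is a perfect cube, so E-series; the 5-jet and mu = 8 give E_8.

Type E8, Milnor number mu = 8.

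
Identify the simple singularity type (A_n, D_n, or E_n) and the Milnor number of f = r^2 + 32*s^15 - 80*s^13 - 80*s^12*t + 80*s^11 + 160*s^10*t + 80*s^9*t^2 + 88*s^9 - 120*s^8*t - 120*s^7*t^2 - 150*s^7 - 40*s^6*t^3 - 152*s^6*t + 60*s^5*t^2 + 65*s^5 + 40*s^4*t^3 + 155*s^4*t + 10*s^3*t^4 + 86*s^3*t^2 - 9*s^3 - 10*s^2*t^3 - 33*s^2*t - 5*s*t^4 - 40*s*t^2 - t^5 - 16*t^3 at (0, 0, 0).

Type D_6, Milnor number mu = 6.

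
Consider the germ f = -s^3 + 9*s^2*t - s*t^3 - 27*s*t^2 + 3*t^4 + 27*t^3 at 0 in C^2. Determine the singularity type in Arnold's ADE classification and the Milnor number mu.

Type E_7, Milnor number mu = 7.

The Hessian of f at 0 has rank 0. Corank 2; j^3 = -(s - 3*t)^3 is a perfect cube, so E-series; the 4-jet and mu = 7 give E_7.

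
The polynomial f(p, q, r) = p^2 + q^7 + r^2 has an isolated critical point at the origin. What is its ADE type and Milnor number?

Type A6, Milnor number mu = 6.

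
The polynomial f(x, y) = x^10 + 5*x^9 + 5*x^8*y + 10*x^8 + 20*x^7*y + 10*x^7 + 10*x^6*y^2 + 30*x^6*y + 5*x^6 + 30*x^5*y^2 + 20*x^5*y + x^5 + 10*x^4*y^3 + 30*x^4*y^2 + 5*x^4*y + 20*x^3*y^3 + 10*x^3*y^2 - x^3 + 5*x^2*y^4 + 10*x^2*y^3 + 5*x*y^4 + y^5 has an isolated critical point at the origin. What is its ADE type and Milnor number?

The Hessian of f at 0 is [[0, 0], [0, 0]] with rank 0, so corank 2. A Groebner basis of the Jacobian ideal J(f) in C{x,y} is {y^5, x*y^3 + y^4/4, x^2}; counting standard monomials gives mu = 8. Corank 2; j^3 = -x^3 is a perfect cube, so E-series; the 5-jet and mu = 8 give E_8.

Type E_{8}, Milnor number mu = 8.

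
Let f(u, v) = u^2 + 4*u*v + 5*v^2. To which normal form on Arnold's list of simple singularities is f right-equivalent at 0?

A1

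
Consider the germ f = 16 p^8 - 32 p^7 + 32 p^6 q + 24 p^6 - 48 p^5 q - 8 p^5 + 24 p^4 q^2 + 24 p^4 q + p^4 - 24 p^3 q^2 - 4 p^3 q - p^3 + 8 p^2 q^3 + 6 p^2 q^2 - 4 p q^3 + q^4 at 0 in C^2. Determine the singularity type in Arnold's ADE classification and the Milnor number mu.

Type E6, Milnor number mu = 6.

The Hessian of f at 0 has rank 0. Corank 2; j^3 = -p^3 is a perfect cube, so E-series; the 4-jet and mu = 6 give E_6.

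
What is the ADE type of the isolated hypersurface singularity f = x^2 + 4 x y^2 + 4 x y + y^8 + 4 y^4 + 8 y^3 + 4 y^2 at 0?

A_7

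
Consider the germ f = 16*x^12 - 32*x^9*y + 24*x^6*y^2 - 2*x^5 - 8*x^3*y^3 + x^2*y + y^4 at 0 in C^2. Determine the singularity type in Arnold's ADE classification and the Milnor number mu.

Type D5, Milnor number mu = 5.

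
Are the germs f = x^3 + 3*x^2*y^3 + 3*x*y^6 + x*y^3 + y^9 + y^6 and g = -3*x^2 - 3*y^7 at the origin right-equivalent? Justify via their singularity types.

No.

The Hessian of f at 0 has rank 0. Corank 2; j^3 = x^3 is a perfect cube, so E-series; the 4-jet and mu = 7 give E_7. The Hessian of g at 0 has rank 1. Corank 1: A-series; mu = 6 gives A_6. f is E_7 but g is A_6, hence not right-equivalent.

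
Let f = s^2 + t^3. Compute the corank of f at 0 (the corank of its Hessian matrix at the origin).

1

Hessian at 0 has rank 1.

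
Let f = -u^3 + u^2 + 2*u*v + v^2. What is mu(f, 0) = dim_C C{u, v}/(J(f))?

The Hessian of f at 0 is [[2, 2], [2, 2]] with rank 1, so corank 1. A Groebner basis of the Jacobian ideal J(f) in C{u,v} is {v^2, u + v}; counting standard monomials gives mu = 2. Corank 1: A-series; mu = 2 gives A_2.

2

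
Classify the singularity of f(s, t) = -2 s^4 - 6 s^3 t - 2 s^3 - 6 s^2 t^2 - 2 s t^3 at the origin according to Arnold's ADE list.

The Hessian of f at 0 is [[0, 0], [0, 0]] with rank 0, so corank 2. A Groebner basis of the Jacobian ideal J(f) in C{s,t} is {3*s^2 + t^4 + t^3, s^3, s^2*t - s^2 - t^3/3, 2*s^2 + s*t^2 + 2*t^3/3}; counting standard monomials gives mu = 7. Corank 2; j^3 = -2*s^3 is a perfect cube, so E-series; the 4-jet and mu = 7 give E_7.

E7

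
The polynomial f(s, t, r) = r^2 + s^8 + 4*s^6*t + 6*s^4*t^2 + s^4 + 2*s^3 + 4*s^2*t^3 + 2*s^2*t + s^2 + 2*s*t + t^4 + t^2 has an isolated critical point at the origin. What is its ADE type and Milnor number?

The Hessian of f at 0 is [[2, 2, 0], [2, 2, 0], [0, 0, 2]] with rank 2, so corank 1. A Groebner basis of the Jacobian ideal J(f) in C{s,t,r} is {s^2 + s + t, s*t - s - t, s + t^2 + t, r}; counting standard monomials gives mu = 3. Corank 1: A-series; mu = 3 gives A_3.

Type A3, Milnor number mu = 3.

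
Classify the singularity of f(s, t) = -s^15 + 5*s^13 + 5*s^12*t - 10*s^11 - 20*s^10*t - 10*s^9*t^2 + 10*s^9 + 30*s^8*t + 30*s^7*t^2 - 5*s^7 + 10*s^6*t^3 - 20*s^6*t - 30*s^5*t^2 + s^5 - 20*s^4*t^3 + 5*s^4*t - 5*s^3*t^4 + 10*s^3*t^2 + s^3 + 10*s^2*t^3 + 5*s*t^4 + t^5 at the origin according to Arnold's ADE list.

The Hessian of f at 0 is [[0, 0], [0, 0]] with rank 0, so corank 2. A Groebner basis of the Jacobian ideal J(f) in C{s,t} is {t^5, s*t^3 + t^4/4, s^2}; counting standard monomials gives mu = 8. Corank 2; j^3 = s^3 is a perfect cube, so E-series; the 5-jet and mu = 8 give E_8.

E8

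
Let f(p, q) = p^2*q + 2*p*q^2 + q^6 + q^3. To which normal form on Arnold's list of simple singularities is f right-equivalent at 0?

The Hessian of f at 0 is [[0, 0], [0, 0]] with rank 0, so corank 2. A Groebner basis of the Jacobian ideal J(f) in C{p,q} is {p^2/6 + q^5 - q^2/6, p^3 + q^3, p*q + q^2}; counting standard monomials gives mu = 7. Corank 2; j^3 = q*(p + q)^2 has shape L^2 M (L != M), so D-series; mu = 7 gives D_7.

D_{7}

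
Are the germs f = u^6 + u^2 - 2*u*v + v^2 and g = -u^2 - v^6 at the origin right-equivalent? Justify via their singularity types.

Yes.

The Hessian of f at 0 is [[2, -2], [-2, 2]] with rank 1, so corank 1. A Groebner basis of the Jacobian ideal J(f) in C{u,v} is {v^5, u - v}; counting standard monomials gives mu = 5. Corank 1: A-series; mu = 5 gives A_5. The Hessian of g at 0 is [[-2, 0], [0, 0]] with rank 1, so corank 1. A Groebner basis of the Jacobian ideal J(g) in C{u,v} is {v^5, u}; counting standard monomials gives mu = 5. Corank 1: A-series; mu = 5 gives A_5. Both have type A_5, hence right-equivalent.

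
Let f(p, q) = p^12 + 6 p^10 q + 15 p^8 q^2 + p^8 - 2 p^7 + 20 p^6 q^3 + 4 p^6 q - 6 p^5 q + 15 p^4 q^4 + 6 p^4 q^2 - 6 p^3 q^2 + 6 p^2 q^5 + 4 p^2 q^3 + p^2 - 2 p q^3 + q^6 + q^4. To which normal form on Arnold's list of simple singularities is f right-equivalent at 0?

A_3

The Hessian of f at 0 has rank 1. Corank 1: A-series; mu = 3 gives A_3.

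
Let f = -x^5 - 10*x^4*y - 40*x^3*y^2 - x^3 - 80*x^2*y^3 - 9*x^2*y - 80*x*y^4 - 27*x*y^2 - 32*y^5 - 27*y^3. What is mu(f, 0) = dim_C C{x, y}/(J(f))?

The Hessian of f at 0 has rank 0. Corank 2; j^3 = -(x + 3*y)^3 is a perfect cube, so E-series; the 5-jet and mu = 8 give E_8.

8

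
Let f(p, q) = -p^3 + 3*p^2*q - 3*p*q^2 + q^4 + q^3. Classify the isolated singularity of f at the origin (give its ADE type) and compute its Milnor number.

The Hessian of f at 0 is [[0, 0], [0, 0]] with rank 0, so corank 2. A Groebner basis of the Jacobian ideal J(f) in C{p,q} is {q^3, p^2 - 2*p*q + q^2}; counting standard monomials gives mu = 6. Corank 2; j^3 = -(p - q)^3 is a perfect cube, so E-series; the 4-jet and mu = 6 give E_6.

Type E_6, Milnor number mu = 6.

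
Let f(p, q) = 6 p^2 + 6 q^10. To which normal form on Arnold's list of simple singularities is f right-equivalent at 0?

The Hessian of f at 0 has rank 1. Corank 1: A-series; mu = 9 gives A_9.

A_{9}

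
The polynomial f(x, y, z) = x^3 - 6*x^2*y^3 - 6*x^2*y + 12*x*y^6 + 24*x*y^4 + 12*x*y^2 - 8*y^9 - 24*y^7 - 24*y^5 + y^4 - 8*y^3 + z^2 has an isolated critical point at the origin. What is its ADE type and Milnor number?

Type E_{6}, Milnor number mu = 6.

The Hessian of f at 0 is [[0, 0, 0], [0, 0, 0], [0, 0, 2]] with rank 1, so corank 2. A Groebner basis of the Jacobian ideal J(f) in C{x,y,z} is {y^3, x^2 - 4*x*y + 4*y^2, z}; counting standard monomials gives mu = 6. Corank 2; j^3 = (x - 2*y)^3 is a perfect cube, so E-series; the 4-jet and mu = 6 give E_6.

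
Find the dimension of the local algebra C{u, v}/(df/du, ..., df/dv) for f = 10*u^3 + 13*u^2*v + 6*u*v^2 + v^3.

The Hessian of f at 0 has rank 0. Corank 2; j^3 = (2*u + v)*(5*u^2 + 4*u*v + v^2) splits into three distinct lines over C (the quadratic factor has nonzero discriminant), so D_4.

4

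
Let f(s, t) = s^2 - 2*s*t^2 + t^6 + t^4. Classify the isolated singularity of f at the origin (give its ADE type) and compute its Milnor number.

Type A5, Milnor number mu = 5.

The Hessian of f at 0 is [[2, 0], [0, 0]] with rank 1, so corank 1. A Groebner basis of the Jacobian ideal J(f) in C{s,t} is {s^3, s^2*t, -s + t^2}; counting standard monomials gives mu = 5. Corank 1: A-series; mu = 5 gives A_5.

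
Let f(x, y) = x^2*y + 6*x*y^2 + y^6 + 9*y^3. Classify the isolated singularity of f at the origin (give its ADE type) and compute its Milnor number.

The Hessian of f at 0 has rank 0. Corank 2; j^3 = y*(x + 3*y)^2 has shape L^2 M (L != M), so D-series; mu = 7 gives D_7.

Type D7, Milnor number mu = 7.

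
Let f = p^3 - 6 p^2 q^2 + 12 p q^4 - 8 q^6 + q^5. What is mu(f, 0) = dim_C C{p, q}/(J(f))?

8

The Hessian of f at 0 has rank 0. Corank 2; j^3 = p^3 is a perfect cube, so E-series; the 5-jet and mu = 8 give E_8.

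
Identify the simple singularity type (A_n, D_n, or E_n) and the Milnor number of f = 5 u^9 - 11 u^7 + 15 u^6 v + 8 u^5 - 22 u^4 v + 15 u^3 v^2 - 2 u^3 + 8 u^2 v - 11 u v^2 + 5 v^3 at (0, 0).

Type D4, Milnor number mu = 4.

The Hessian of f at 0 is [[0, 0], [0, 0]] with rank 0, so corank 2. A Groebner basis of the Jacobian ideal J(f) in C{u,v} is {v^3, u^2 + v^2/2, u*v - v^2/2}; counting standard monomials gives mu = 4. Corank 2; j^3 = -(u - v)*(2*u^2 - 6*u*v + 5*v^2) splits into three distinct lines over C (the quadratic factor has nonzero discriminant), so D_4.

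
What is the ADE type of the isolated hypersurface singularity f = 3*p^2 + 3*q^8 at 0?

A_7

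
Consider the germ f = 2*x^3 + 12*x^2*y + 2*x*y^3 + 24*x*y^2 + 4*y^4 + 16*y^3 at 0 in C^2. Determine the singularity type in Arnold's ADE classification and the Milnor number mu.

Type E7, Milnor number mu = 7.

The Hessian of f at 0 is [[0, 0], [0, 0]] with rank 0, so corank 2. A Groebner basis of the Jacobian ideal J(f) in C{x,y} is {x^3 + 6*x^2*y + 48*x^2 + 192*x*y + 192*y^2, -6*x^2 + x*y^2 - 24*x*y - 24*y^2, 3*x^2 + 12*x*y + y^3 + 12*y^2}; counting standard monomials gives mu = 7. Corank 2; j^3 = 2*(x + 2*y)^3 is a perfect cube, so E-series; the 4-jet and mu = 7 give E_7.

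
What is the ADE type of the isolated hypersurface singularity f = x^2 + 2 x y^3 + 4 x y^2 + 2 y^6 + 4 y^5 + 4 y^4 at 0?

A5

The Hessian of f at 0 is [[2, 0], [0, 0]] with rank 1, so corank 1. A Groebner basis of the Jacobian ideal J(f) in C{x,y} is {x*y^2 - 2*x*y + 4*x + 8*y^2, x + y^3 + 2*y^2, x^2 + 4*x*y - 8*x - 16*y^2}; counting standard monomials gives mu = 5. Corank 1: A-series; mu = 5 gives A_5.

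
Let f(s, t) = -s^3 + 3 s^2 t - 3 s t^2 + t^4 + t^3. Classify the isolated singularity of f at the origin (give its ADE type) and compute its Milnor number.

Type E_6, Milnor number mu = 6.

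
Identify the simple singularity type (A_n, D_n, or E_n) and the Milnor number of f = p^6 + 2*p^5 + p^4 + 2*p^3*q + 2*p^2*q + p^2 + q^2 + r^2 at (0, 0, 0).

Type A_{1}, Milnor number mu = 1.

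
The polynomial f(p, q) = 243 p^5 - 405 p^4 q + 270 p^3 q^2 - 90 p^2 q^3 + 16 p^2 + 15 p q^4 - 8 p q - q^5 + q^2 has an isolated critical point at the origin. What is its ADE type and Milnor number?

The Hessian of f at 0 is [[32, -8], [-8, 2]] with rank 1, so corank 1. A Groebner basis of the Jacobian ideal J(f) in C{p,q} is {q^4, p - q/4}; counting standard monomials gives mu = 4. Corank 1: A-series; mu = 4 gives A_4.

Type A_{4}, Milnor number mu = 4.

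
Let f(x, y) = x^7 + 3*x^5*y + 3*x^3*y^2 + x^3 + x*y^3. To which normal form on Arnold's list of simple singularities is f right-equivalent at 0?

E7

The Hessian of f at 0 has rank 0. Corank 2; j^3 = x^3 is a perfect cube, so E-series; the 4-jet and mu = 7 give E_7.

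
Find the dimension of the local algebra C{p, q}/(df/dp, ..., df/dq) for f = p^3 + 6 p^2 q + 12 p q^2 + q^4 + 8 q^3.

6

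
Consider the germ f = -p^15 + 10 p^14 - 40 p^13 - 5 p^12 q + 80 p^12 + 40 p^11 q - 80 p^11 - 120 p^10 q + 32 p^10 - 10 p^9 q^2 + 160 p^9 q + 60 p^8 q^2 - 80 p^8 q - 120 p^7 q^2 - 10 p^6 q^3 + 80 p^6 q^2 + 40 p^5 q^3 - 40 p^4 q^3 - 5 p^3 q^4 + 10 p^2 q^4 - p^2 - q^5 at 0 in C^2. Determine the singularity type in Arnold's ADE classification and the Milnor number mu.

Type A4, Milnor number mu = 4.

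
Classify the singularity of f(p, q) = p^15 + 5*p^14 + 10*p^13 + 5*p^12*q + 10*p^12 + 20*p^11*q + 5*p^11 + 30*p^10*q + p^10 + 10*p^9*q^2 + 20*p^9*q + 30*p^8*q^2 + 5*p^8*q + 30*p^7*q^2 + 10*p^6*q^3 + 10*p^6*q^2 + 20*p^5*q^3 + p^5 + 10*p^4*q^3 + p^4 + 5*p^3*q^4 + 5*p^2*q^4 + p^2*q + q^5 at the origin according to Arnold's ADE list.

D_6

The Hessian of f at 0 has rank 0. Corank 2; j^3 = p^2*q has shape L^2 M (L != M), so D-series; mu = 6 gives D_6.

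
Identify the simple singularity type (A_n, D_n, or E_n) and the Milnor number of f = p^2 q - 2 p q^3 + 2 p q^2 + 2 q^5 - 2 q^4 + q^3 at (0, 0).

Type D6, Milnor number mu = 6.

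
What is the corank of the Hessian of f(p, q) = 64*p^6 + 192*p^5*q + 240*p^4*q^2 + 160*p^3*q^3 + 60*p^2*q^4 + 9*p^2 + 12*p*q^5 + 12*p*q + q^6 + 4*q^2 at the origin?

1

The Hessian at 0 is [[18, 12], [12, 8]] of rank 1; hence corank 1.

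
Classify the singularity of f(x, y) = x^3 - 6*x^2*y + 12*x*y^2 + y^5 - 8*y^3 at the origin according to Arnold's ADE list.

E_8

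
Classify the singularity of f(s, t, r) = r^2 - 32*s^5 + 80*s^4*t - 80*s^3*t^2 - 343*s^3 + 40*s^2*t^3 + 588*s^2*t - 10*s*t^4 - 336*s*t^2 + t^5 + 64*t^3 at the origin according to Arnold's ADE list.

E8

The Hessian of f at 0 has rank 1. Corank 2; j^3 = -(7*s - 4*t)^3 is a perfect cube, so E-series; the 5-jet and mu = 8 give E_8.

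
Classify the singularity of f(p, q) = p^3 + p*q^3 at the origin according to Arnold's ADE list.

The Hessian of f at 0 has rank 0. Corank 2; j^3 = p^3 is a perfect cube, so E-series; the 4-jet and mu = 7 give E_7.

E7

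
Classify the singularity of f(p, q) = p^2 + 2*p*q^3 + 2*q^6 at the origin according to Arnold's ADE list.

A5

The Hessian of f at 0 has rank 1. Corank 1: A-series; mu = 5 gives A_5.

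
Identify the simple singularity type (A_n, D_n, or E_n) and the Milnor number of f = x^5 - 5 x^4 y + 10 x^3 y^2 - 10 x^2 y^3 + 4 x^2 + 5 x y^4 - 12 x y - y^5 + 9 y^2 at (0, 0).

The Hessian of f at 0 has rank 1. Corank 1: A-series; mu = 4 gives A_4.

Type A_4, Milnor number mu = 4.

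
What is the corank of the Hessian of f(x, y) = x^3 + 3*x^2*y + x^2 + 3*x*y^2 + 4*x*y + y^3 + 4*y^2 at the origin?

1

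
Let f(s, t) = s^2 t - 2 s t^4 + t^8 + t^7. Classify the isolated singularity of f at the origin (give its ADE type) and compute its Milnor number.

The Hessian of f at 0 has rank 0. Corank 2; j^3 = s^2*t has shape L^2 M (L != M), so D-series; mu = 9 gives D_9.

Type D9, Milnor number mu = 9.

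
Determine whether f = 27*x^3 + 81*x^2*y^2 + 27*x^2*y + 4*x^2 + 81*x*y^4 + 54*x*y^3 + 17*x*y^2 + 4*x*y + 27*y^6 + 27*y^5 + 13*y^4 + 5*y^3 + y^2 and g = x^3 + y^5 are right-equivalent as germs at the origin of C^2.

The Hessian of f at 0 is [[8, 4], [4, 2]] with rank 1, so corank 1. A Groebner basis of the Jacobian ideal J(f) in C{x,y} is {y^2, x + y/2}; counting standard monomials gives mu = 2. Corank 1: A-series; mu = 2 gives A_2. The Hessian of g at 0 is [[0, 0], [0, 0]] with rank 0, so corank 2. A Groebner basis of the Jacobian ideal J(g) in C{x,y} is {y^4, x^2}; counting standard monomials gives mu = 8. Corank 2; j^3 = x^3 is a perfect cube, so E-series; the 5-jet and mu = 8 give E_8. f is A_2 but g is E_8, hence not right-equivalent.

No.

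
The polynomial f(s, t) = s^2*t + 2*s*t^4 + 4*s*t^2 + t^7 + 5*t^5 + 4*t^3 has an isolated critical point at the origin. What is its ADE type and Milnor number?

Type D_6, Milnor number mu = 6.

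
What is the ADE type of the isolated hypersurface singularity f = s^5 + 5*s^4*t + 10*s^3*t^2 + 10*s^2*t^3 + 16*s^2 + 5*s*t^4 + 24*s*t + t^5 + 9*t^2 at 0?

The Hessian of f at 0 has rank 1. Corank 1: A-series; mu = 4 gives A_4.

A_{4}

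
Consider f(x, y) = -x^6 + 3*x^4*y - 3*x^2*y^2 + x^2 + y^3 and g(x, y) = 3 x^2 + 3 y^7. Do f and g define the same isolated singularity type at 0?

No.

The Hessian of f at 0 has rank 1. Corank 1: A-series; mu = 2 gives A_2. The Hessian of g at 0 has rank 1. Corank 1: A-series; mu = 6 gives A_6. f is A_2 but g is A_6, hence not right-equivalent.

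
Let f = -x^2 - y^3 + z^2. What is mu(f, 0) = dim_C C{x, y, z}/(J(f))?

2

The Hessian of f at 0 has rank 2. Corank 1: A-series; mu = 2 gives A_2.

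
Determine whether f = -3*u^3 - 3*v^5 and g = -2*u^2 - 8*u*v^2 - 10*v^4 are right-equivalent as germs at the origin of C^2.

No.

The Hessian of f at 0 is [[0, 0], [0, 0]] with rank 0, so corank 2. A Groebner basis of the Jacobian ideal J(f) in C{u,v} is {v^4, u^2}; counting standard monomials gives mu = 8. Corank 2; j^3 = -3*u^3 is a perfect cube, so E-series; the 5-jet and mu = 8 give E_8. The Hessian of g at 0 is [[-4, 0], [0, 0]] with rank 1, so corank 1. A Groebner basis of the Jacobian ideal J(g) in C{u,v} is {u^2, u*v, u/2 + v^2}; counting standard monomials gives mu = 3. Corank 1: A-series; mu = 3 gives A_3. f is E_8 but g is A_3, hence not right-equivalent.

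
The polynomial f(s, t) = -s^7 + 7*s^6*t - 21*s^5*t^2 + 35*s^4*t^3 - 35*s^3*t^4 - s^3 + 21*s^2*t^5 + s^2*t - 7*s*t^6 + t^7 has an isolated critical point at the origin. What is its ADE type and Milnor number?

Type D_{8}, Milnor number mu = 8.

The Hessian of f at 0 has rank 0. Corank 2; j^3 = -s^2*(s - t) has shape L^2 M (L != M), so D-series; mu = 8 gives D_8.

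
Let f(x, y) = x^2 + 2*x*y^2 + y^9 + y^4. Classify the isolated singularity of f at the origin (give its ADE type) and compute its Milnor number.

The Hessian of f at 0 has rank 1. Corank 1: A-series; mu = 8 gives A_8.

Type A8, Milnor number mu = 8.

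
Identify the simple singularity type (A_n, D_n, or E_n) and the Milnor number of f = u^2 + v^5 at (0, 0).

The Hessian of f at 0 has rank 1. Corank 1: A-series; mu = 4 gives A_4.

Type A_{4}, Milnor number mu = 4.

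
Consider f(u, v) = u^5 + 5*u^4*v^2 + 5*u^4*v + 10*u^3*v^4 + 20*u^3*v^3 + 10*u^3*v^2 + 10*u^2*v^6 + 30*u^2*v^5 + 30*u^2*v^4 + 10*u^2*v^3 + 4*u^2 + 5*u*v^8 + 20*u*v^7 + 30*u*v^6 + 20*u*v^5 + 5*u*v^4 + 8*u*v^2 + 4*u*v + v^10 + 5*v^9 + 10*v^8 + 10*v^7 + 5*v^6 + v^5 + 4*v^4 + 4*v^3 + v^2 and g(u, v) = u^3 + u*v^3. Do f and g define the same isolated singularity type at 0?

No.

The Hessian of f at 0 is [[8, 4], [4, 2]] with rank 1, so corank 1. A Groebner basis of the Jacobian ideal J(f) in C{u,v} is {u^2 + u*v - u/4 - v/8, u + v^2 + v/2}; counting standard monomials gives mu = 4. Corank 1: A-series; mu = 4 gives A_4. The Hessian of g at 0 is [[0, 0], [0, 0]] with rank 0, so corank 2. A Groebner basis of the Jacobian ideal J(g) in C{u,v} is {u^3, u*v^2, 3*u^2 + v^3}; counting standard monomials gives mu = 7. Corank 2; j^3 = u^3 is a perfect cube, so E-series; the 4-jet and mu = 7 give E_7. f is A_4 but g is E_7, hence not right-equivalent.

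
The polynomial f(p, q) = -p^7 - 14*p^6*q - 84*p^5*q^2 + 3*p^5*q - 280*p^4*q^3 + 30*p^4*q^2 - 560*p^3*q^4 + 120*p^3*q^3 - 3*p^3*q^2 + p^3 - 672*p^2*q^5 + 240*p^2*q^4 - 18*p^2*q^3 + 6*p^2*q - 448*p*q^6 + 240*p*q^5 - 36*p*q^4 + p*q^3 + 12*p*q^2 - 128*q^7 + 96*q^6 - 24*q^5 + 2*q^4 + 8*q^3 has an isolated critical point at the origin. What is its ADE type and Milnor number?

Type E_{7}, Milnor number mu = 7.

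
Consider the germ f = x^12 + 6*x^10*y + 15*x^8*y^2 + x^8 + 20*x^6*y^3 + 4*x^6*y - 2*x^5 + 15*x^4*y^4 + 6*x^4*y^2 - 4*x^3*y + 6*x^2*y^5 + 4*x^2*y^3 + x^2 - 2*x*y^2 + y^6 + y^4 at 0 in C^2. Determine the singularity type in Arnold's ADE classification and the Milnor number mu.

The Hessian of f at 0 has rank 1. Corank 1: A-series; mu = 5 gives A_5.

Type A5, Milnor number mu = 5.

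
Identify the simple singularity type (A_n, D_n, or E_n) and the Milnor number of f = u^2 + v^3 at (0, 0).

Type A_2, Milnor number mu = 2.

The Hessian of f at 0 is [[2, 0], [0, 0]] with rank 1, so corank 1. A Groebner basis of the Jacobian ideal J(f) in C{u,v} is {v^2, u}; counting standard monomials gives mu = 2. Corank 1: A-series; mu = 2 gives A_2.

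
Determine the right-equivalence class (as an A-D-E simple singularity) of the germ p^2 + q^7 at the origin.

A_6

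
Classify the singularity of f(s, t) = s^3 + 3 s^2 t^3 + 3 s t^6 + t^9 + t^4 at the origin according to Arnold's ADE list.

The Hessian of f at 0 is [[0, 0], [0, 0]] with rank 0, so corank 2. A Groebner basis of the Jacobian ideal J(f) in C{s,t} is {t^3, s^2}; counting standard monomials gives mu = 6. Corank 2; j^3 = s^3 is a perfect cube, so E-series; the 4-jet and mu = 6 give E_6.

E_6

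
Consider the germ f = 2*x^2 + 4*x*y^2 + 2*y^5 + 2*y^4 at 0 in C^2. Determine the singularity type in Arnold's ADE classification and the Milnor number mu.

Type A_{4}, Milnor number mu = 4.

The Hessian of f at 0 is [[4, 0], [0, 0]] with rank 1, so corank 1. A Groebner basis of the Jacobian ideal J(f) in C{x,y} is {x^2, x + y^2}; counting standard monomials gives mu = 4. Corank 1: A-series; mu = 4 gives A_4.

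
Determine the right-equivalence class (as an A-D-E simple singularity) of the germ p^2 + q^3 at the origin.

A2

The Hessian of f at 0 has rank 1. Corank 1: A-series; mu = 2 gives A_2.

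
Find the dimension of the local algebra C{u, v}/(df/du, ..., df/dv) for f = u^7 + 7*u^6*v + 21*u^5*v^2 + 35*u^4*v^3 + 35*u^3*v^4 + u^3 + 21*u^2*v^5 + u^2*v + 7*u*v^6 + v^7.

8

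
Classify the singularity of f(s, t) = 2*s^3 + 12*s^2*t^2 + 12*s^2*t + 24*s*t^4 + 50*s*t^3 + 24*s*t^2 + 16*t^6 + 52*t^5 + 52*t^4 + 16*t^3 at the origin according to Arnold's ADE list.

The Hessian of f at 0 has rank 0. Corank 2; j^3 = 2*(s + 2*t)^3 is a perfect cube, so E-series; the 4-jet and mu = 7 give E_7.

E_7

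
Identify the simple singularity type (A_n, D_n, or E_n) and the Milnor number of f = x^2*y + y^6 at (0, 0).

The Hessian of f at 0 has rank 0. Corank 2; j^3 = x^2*y has shape L^2 M (L != M), so D-series; mu = 7 gives D_7.

Type D7, Milnor number mu = 7.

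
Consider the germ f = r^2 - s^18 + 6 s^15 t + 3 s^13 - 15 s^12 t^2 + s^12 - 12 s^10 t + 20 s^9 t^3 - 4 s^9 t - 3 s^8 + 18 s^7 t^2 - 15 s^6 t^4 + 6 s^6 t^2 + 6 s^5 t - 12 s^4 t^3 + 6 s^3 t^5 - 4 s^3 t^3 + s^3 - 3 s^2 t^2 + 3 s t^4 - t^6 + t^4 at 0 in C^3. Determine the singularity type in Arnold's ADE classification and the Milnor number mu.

Type E6, Milnor number mu = 6.

The Hessian of f at 0 has rank 1. Corank 2; j^3 = s^3 is a perfect cube, so E-series; the 4-jet and mu = 6 give E_6.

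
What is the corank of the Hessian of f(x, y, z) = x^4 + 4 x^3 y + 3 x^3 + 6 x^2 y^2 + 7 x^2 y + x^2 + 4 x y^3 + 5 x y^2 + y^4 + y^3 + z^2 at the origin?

1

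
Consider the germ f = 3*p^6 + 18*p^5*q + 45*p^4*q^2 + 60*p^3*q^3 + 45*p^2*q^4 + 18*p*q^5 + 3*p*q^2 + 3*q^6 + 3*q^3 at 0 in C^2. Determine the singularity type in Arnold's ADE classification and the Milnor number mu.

Type D_7, Milnor number mu = 7.

The Hessian of f at 0 is [[0, 0], [0, 0]] with rank 0, so corank 2. A Groebner basis of the Jacobian ideal J(f) in C{p,q} is {p^5 + q^2/6, q^3, p*q + q^2}; counting standard monomials gives mu = 7. Corank 2; j^3 = 3*q^2*(p + q) has shape L^2 M (L != M), so D-series; mu = 7 gives D_7.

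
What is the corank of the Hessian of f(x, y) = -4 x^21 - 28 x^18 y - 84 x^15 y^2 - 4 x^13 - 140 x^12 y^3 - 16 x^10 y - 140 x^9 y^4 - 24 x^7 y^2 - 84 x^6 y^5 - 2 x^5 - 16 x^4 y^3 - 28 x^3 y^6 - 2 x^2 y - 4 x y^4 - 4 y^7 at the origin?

2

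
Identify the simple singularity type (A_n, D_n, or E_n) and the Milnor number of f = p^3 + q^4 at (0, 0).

The Hessian of f at 0 has rank 0. Corank 2; j^3 = p^3 is a perfect cube, so E-series; the 4-jet and mu = 6 give E_6.

Type E_{6}, Milnor number mu = 6.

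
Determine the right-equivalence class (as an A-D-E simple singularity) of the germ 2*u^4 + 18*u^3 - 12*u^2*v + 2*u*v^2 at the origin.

The Hessian of f at 0 is [[0, 0], [0, 0]] with rank 0, so corank 2. A Groebner basis of the Jacobian ideal J(f) in C{u,v} is {u*v^2 - 27*u*v/4 + 9*v^2/4, -81*u*v/4 + v^3 + 27*v^2/4, u^2 - u*v/3}; counting standard monomials gives mu = 5. Corank 2; j^3 = 2*u*(3*u - v)^2 has shape L^2 M (L != M), so D-series; mu = 5 gives D_5.

D_5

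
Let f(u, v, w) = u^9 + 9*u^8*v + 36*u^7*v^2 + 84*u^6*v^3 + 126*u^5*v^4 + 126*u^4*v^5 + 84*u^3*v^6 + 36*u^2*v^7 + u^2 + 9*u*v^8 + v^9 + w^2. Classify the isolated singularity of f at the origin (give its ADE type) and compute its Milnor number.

The Hessian of f at 0 has rank 2. Corank 1: A-series; mu = 8 gives A_8.

Type A_8, Milnor number mu = 8.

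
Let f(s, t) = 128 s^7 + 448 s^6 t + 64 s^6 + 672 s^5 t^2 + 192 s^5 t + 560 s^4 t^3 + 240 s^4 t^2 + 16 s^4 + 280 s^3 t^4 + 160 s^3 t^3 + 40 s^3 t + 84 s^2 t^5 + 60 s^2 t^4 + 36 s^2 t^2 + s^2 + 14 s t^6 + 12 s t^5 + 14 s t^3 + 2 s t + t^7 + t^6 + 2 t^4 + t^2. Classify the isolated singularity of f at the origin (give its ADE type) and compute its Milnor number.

The Hessian of f at 0 is [[2, 2], [2, 2]] with rank 1, so corank 1. A Groebner basis of the Jacobian ideal J(f) in C{s,t} is {-s*t + t^4 - t^2, s*t^2 + s/6 + 5*t^3/6 + t/6, s^2 + 2*s*t + t^2}; counting standard monomials gives mu = 6. Corank 1: A-series; mu = 6 gives A_6.

Type A_6, Milnor number mu = 6.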